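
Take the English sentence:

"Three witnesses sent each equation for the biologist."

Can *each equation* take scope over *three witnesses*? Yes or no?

Yes

*each equation* and *three witnesses* are in the same minimal clause.
Ordinary QR to a clause-peripheral position gives the wide-scope LF for the lower DP.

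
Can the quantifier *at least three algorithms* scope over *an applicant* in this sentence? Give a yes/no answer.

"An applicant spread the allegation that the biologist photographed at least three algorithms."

The target quantifier *at least three algorithms* is part of the complex NP *the allegation that the biologist photographed at least three algorithms*.
The Complex NP Constraint bars QR out of the complement clause of a noun.
So *at least three algorithms* cannot raise to a position above *an applicant*.
(Only the surface reading survives: one fixed applicant with respect to all the relevant algorithms.)

No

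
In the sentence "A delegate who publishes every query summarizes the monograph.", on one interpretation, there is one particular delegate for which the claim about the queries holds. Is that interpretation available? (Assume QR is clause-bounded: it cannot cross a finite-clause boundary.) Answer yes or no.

Yes

That reading corresponds to *a delegate* > *every query*.
Surface scope (*a delegate* > *every query*) is always derivable; islands only block QR, not in-situ interpretation.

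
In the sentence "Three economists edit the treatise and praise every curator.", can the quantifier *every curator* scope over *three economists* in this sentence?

No

Structurally, *every curator* is inside one conjunct of the coordinate structure (*praise every curator*).
Coordinate structures are islands for non-across-the-board movement, QR included.
So *every curator* cannot raise to a position above *three economists*.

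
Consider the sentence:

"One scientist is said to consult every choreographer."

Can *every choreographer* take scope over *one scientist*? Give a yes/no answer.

The matrix predicate is a raising verb, whose infinitival complement is not a scope island — *every choreographer* can QR into the matrix clause.
Ordinary QR to a clause-peripheral position gives the wide-scope LF for the lower DP.
Both orderings are possible: *one scientist* > *every choreographer* and *every choreographer* > *one scientist*.

Yes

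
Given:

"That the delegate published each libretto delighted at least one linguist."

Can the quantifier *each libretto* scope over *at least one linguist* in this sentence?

No

The DP *each libretto* is contained in the sentential subject *that the delegate published each libretto*.
Clausal subjects are scope islands; QR from inside the subject into the matrix is barred.
*each libretto* > *at least one linguist* would require crossing that boundary, which is illicit.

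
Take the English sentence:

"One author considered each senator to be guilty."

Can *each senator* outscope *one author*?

ECM infinitives lack a CP barrier, so *each senator* can QR over the matrix subject *one author*.
Ordinary QR to a clause-peripheral position gives the wide-scope LF for the lower DP.

Yes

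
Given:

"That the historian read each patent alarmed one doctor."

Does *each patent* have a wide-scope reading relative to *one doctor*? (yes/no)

Structurally, *each patent* is inside the sentential subject *that the historian read each patent*.
Subjects — clausal subjects included — are islands for extraction, and QR is no exception.
*each patent* > *one doctor* would require crossing that boundary, which is illicit.

No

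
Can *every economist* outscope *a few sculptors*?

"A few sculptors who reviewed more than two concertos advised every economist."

Yes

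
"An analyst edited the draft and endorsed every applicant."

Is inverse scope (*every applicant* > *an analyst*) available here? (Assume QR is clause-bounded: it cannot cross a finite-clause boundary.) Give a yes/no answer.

The target quantifier *every applicant* is part of one conjunct of the coordinate structure (*endorsed every applicant*).
Coordinate structures are islands for non-across-the-board movement, QR included.
There is no licit LF on which *every applicant* c-commands *an analyst*.

No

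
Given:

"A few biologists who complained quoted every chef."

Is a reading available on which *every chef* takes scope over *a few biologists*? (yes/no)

Yes

Although the sentence contains a relative clause (*who complained*), *every chef* is outside it, in the matrix VP.
Clause-internal QR can adjoin the lower DP above the subject, yielding the inverse reading.
So *every chef* > *a few biologists* is among the available readings.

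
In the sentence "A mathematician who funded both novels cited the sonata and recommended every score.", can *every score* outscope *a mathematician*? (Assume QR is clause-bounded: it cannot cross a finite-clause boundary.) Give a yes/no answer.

The DP *every score* is contained in one conjunct of the coordinate structure (*recommended every score*).
The Coordinate Structure Constraint blocks movement (including QR) out of a single conjunct.
So the wide-scope reading for *every score* is blocked.

No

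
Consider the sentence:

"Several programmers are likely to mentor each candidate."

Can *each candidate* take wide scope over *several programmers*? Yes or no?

Raising constructions are monoclausal for scope purposes; *each candidate* is not separated from *several programmers* by any island.
Clause-internal QR can adjoin the lower DP above the subject, yielding the inverse reading.

Yes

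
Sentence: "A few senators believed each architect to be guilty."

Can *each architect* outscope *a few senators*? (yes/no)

The ECM infinitive is scope-transparent — *each architect* is free to raise above *a few senators*.
With no island boundary between them, the object can take inverse scope over the subject via ordinary QR within the clause.

Yes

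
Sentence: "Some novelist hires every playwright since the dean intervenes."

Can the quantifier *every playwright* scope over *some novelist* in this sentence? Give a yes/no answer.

Yes

*every playwright* is a matrix argument; the adjunct is an island but the target quantifier is outside it.
With no island boundary between them, the object can take inverse scope over the subject via ordinary QR within the clause.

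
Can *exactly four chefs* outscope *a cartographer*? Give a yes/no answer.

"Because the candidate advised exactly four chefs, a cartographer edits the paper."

No

*exactly four chefs* occurs within the adjunct clause *because the candidate advised exactly four chefs*.
Scope out of an adjunct clause is unavailable: QR respects the adjunct-island constraint.
The ordering *exactly four chefs* > *a cartographer* is therefore underivable.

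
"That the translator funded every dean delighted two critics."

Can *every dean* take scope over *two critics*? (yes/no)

No

The DP *every dean* is contained in the sentential subject *that the translator funded every dean*.
The subject-island constraint blocks QR out of a clausal subject.
The ordering *every dean* > *two critics* is therefore underivable.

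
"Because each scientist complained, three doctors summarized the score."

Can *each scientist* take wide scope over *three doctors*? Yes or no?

No

The target quantifier *each scientist* is part of the adjunct clause *because each scientist complained*.
Adjuncts are opaque for quantifier raising; a quantifier in an adjunct stays inside it.
There is no licit LF on which *each scientist* c-commands *three doctors*.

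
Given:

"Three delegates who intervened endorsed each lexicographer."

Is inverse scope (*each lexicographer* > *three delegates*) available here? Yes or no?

Yes

*each lexicographer* sits in the matrix clause, not in the relative clause on *three delegates*.
Clause-internal QR can adjoin the lower DP above the subject, yielding the inverse reading.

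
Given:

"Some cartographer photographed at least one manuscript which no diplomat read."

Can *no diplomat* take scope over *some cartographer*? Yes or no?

No

Structurally, *no diplomat* is inside the relative clause *which no diplomat read* modifying *at least one manuscript*.
Relative clauses block scope extraction: QR cannot target a position outside the modified NP.
There is no licit LF on which *no diplomat* c-commands *some cartographer*.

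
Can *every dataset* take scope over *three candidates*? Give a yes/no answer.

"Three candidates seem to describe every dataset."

Yes

The matrix predicate is a raising verb, whose infinitival complement is not a scope island — *every dataset* can QR into the matrix clause.
Nothing blocks QR of the lower DP to a position above the higher one, so inverse scope is available.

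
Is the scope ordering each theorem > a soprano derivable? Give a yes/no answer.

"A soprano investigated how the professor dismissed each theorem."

No

*each theorem* occurs within the embedded question *how the professor dismissed each theorem*.
The wh-island constraint blocks QR out of an embedded interrogative.
So *each theorem* cannot raise high enough to outscope *a soprano*; only the surface ordering *a soprano* > *each theorem* is available.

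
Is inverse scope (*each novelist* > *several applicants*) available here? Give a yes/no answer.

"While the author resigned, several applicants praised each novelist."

Yes

Neither queried DP is inside the adjunct, so the adjunct-island constraint does not apply.
No island intervenes, so both surface and inverse scope are derivable.
So *each novelist* > *several applicants* is among the available readings.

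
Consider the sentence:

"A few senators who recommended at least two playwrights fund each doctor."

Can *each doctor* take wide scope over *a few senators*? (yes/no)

Yes

Although the sentence contains a relative clause (*who recommended at least two playwrights*), *each doctor* is outside it, in the matrix VP.
No island intervenes, so both surface and inverse scope are derivable.
The sentence is scopally ambiguous between *a few senators* > *each doctor* and *each doctor* > *a few senators*.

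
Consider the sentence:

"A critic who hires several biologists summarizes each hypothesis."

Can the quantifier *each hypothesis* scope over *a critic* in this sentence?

Although the sentence contains a relative clause (*who hires several biologists*), *each hypothesis* is outside it, in the matrix VP.
QR within a single clause is free, so the lower quantifier may take scope over the higher one.
So *each hypothesis* > *a critic* is among the available readings.

Yes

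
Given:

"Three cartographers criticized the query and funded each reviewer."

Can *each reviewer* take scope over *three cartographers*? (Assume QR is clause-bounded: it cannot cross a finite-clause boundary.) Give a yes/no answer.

No

The DP *each reviewer* is contained in one conjunct of the coordinate structure (*funded each reviewer*).
A quantifier cannot raise out of one conjunct of a coordination across the whole coordinate structure — the CSC applies to QR.
So *each reviewer* cannot raise high enough to outscope *three cartographers*; only the surface ordering *three cartographers* > *each reviewer* is available.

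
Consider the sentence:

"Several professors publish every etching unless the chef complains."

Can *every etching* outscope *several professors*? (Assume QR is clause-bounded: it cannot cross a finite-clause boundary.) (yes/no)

The adjunct island is irrelevant here — *every etching* and *several professors* are both in the matrix clause.
Since no island is crossed, the inverse ordering is licensed alongside surface scope.

Yes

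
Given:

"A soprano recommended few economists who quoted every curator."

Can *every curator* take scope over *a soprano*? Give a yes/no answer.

The target quantifier *every curator* is part of the relative clause *who quoted every curator* modifying *few economists*.
Relative clauses block scope extraction: QR cannot target a position outside the modified NP.
Hence only narrow scope for *every curator* (under *a soprano*) survives.

No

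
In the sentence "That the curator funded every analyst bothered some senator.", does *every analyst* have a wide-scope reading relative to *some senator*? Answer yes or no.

*every analyst* sits inside the sentential subject *that the curator funded every analyst*.
Clausal subjects are scope islands; QR from inside the subject into the matrix is barred.
So the wide-scope reading for *every analyst* is blocked.

No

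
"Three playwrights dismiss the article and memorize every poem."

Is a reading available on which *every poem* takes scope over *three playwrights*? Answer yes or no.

No

Structurally, *every poem* is inside one conjunct of the coordinate structure (*memorize every poem*).
Asymmetric QR out of one conjunct violates the Coordinate Structure Constraint.
So the wide-scope reading for *every poem* is blocked.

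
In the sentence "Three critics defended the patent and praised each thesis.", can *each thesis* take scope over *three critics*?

No

*each thesis* occurs within one conjunct of the coordinate structure (*praised each thesis*).
A quantifier cannot raise out of one conjunct of a coordination across the whole coordinate structure — the CSC applies to QR.
*each thesis* is confined to the island and cannot take scope over *three critics*.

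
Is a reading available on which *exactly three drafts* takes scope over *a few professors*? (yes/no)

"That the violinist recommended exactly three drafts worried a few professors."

No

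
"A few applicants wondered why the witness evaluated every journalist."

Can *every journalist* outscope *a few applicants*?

*every journalist* sits inside the embedded question *why the witness evaluated every journalist*.
An indirect question is a wh-island; the filled [Spec,CP] blocks QR across the CP edge.
The inverse ordering *every journalist* > *a few applicants* is therefore underivable.

No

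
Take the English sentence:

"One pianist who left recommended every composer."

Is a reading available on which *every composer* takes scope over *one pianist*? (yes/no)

*every composer* is a matrix argument; only *one pianist* is modified by the relative clause *who left*, so the RC island is irrelevant to the target quantifier.
QR within a single clause is free, so the lower quantifier may take scope over the higher one.
So *every composer* > *one pianist* is among the available readings.

Yes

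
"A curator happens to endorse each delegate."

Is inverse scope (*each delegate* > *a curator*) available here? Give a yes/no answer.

Yes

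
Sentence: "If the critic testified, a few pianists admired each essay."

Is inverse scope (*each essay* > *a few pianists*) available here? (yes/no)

The adjunct clause does not contain *each essay*, which is the matrix object.
Nothing blocks QR of the lower DP to a position above the higher one, so inverse scope is available.

Yes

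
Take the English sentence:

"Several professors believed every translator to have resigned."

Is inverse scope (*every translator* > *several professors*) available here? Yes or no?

ECM infinitives lack a CP barrier, so *every translator* can QR over the matrix subject *several professors*.
Since no island is crossed, the inverse ordering is licensed alongside surface scope.
Both orderings are possible: *several professors* > *every translator* and *every translator* > *several professors*.

Yes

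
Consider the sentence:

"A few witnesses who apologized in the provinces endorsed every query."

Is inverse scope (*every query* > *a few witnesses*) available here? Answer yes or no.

The relative clause *who apologized in the provinces* modifies *a few witnesses*, but *every query* is not inside that relative clause — it is an argument of the matrix verb.
QR within a single clause is free, so the lower quantifier may take scope over the higher one.

Yes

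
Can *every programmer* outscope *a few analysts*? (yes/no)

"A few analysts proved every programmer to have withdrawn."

The ECM infinitive is scope-transparent — *every programmer* is free to raise above *a few analysts*.
Nothing blocks QR of the lower DP to a position above the higher one, so inverse scope is available.
Both orderings are possible: *a few analysts* > *every programmer* and *every programmer* > *a few analysts*.

Yes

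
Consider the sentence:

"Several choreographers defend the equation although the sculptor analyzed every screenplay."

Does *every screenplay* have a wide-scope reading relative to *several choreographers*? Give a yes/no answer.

No

*every screenplay* sits inside the adjunct clause *although the sculptor analyzed every screenplay*.
Scope out of an adjunct clause is unavailable: QR respects the adjunct-island constraint.
*every screenplay* is confined to the island and cannot take scope over *several choreographers*.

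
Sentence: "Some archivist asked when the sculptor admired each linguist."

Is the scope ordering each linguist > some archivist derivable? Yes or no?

The DP *each linguist* is contained in the embedded question *when the sculptor admired each linguist*.
Embedded questions are wh-islands: a quantifier inside an indirect question cannot QR into the matrix clause.
So the wide-scope reading for *each linguist* is blocked.

No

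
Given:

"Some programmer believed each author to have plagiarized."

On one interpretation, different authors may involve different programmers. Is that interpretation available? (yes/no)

Yes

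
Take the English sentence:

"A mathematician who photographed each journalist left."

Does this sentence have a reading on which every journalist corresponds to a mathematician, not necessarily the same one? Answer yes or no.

This is the *each journalist* > *a mathematician* reading.
The DP *each journalist* is contained in the relative clause *who photographed each journalist*.
Relative clauses block scope extraction: QR cannot target a position outside the modified NP.
*each journalist* is confined to the island and cannot take scope over *a mathematician*.
(Only the surface reading survives: one fixed mathematician with respect to all the relevant journalists.)

No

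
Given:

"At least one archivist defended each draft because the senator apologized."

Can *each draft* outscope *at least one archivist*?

Yes

*each draft* is a matrix argument; the adjunct is an island but the target quantifier is outside it.
With no island boundary between them, the object can take inverse scope over the subject via ordinary QR within the clause.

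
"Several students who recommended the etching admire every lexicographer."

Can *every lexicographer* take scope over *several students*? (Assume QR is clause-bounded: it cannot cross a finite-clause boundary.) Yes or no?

*every lexicographer* is a matrix argument; only *several students* is modified by the relative clause *who recommended the etching*, so the RC island is irrelevant to the target quantifier.
Clause-internal QR can adjoin the lower DP above the subject, yielding the inverse reading.
So *every lexicographer* > *several students* is among the available readings.

Yes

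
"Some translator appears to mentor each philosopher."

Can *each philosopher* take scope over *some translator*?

Yes

*each philosopher* is the object of the infinitival complement of a raising predicate; raising infinitives are transparent for QR, so the two DPs are in effect clausemates.
Since no island is crossed, the inverse ordering is licensed alongside surface scope.
The sentence is scopally ambiguous between *some translator* > *each philosopher* and *each philosopher* > *some translator*.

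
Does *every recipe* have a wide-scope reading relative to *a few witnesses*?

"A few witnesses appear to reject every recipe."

Yes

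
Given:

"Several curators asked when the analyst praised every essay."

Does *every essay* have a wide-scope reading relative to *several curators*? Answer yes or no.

The target quantifier *every essay* is part of the embedded question *when the analyst praised every essay*.
The wh-island constraint blocks QR out of an embedded interrogative.
Hence only narrow scope for *every essay* (under *several curators*) survives.

No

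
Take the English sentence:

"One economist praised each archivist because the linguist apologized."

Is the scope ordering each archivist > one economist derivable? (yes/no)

The adjunct clause does not contain *each archivist*, which is the matrix object.
QR within a single clause is free, so the lower quantifier may take scope over the higher one.

Yes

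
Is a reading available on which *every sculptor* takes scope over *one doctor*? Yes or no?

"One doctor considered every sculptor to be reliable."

This is an ECM construction: *every sculptor* is the infinitival subject, Case-marked by the matrix verb, and the infinitive is transparent for QR.
Since no island is crossed, the inverse ordering is licensed alongside surface scope.
The sentence is scopally ambiguous between *one doctor* > *every sculptor* and *every sculptor* > *one doctor*.

Yes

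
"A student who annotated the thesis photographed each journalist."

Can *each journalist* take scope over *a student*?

The relative clause *who annotated the thesis* modifies *a student*, but *each journalist* is not inside that relative clause — it is an argument of the matrix verb.
Since no island is crossed, the inverse ordering is licensed alongside surface scope.
So *each journalist* > *a student* is among the available readings.

Yes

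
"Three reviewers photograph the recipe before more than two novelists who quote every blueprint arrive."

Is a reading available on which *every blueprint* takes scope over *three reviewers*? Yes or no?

No

*every blueprint* occurs within the relative clause *who quote every blueprint*, which is itself inside the adjunct *before more than two novelists who quote every blueprint arrive*.
Even if one barrier were somehow void, the other would still block QR.
*every blueprint* > *three reviewers* would require crossing that boundary, which is illicit.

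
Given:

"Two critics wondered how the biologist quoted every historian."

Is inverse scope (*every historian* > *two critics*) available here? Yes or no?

No

*every historian* sits inside the embedded question *how the biologist quoted every historian*.
Embedded wh-clauses are opaque for QR, so the quantifier stays inside the question.
So *every historian* cannot raise high enough to outscope *two critics*; only the surface ordering *two critics* > *every historian* is available.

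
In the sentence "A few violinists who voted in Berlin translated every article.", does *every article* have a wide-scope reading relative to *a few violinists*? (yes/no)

*every article* sits in the matrix clause, not in the relative clause on *a few violinists*.
Ordinary QR to a clause-peripheral position gives the wide-scope LF for the lower DP.

Yes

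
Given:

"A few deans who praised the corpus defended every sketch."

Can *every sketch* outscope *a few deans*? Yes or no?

*every sketch* is a matrix argument; only *a few deans* is modified by the relative clause *who praised the corpus*, so the RC island is irrelevant to the target quantifier.
Since no island is crossed, the inverse ordering is licensed alongside surface scope.
So *every sketch* > *a few deans* is among the available readings.

Yes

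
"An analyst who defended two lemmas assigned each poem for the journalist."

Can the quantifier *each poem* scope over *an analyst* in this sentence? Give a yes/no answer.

Yes

The RC *who defended two lemmas* is an island, but *each poem* is not inside it — it is the matrix object, a clausemate of *an analyst*.
No island intervenes, so both surface and inverse scope are derivable.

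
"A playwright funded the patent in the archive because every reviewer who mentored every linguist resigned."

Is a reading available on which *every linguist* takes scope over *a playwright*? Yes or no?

Structurally, *every linguist* is inside the relative clause *who mentored every linguist*, which is itself inside the adjunct *because every reviewer who mentored every linguist resigned*.
Even if one barrier were somehow void, the other would still block QR.
There is no licit LF on which *every linguist* c-commands *a playwright*.

No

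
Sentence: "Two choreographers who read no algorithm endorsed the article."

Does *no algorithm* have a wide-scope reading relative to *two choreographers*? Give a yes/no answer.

No

Structurally, *no algorithm* is inside the relative clause *who read no algorithm*.
Quantifiers inside a relative clause are trapped there; the RC boundary blocks QR.
Hence only narrow scope for *no algorithm* (under *two choreographers*) survives.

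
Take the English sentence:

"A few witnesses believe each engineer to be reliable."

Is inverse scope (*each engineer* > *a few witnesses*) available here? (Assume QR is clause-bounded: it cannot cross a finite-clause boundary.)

Yes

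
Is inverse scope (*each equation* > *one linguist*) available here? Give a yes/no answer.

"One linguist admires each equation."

Yes

*each equation* is the matrix object and *one linguist* the matrix subject; the two are clausemates.
Nothing blocks QR of the lower DP to a position above the higher one, so inverse scope is available.
Both orderings are possible: *one linguist* > *each equation* and *each equation* > *one linguist*.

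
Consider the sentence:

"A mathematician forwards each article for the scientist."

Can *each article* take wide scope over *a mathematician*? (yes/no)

Both DPs are arguments of the same predicate; there is no clause or island boundary between them.
Clause-internal QR can adjoin the lower DP above the subject, yielding the inverse reading.
The sentence is scopally ambiguous between *a mathematician* > *each article* and *each article* > *a mathematician*.

Yes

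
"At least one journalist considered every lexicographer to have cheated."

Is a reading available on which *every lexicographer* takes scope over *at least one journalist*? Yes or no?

Yes

*every lexicographer* is the subject of an ECM infinitive — the infinitival complement of an ECM verb is not a scope island, so *every lexicographer* can raise into the matrix clause.
Clause-internal QR can adjoin the lower DP above the subject, yielding the inverse reading.
So *every lexicographer* > *at least one journalist* is among the available readings.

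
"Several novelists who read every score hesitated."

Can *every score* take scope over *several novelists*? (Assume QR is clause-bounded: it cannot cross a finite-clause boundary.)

*every score* sits inside the relative clause *who read every score*.
Quantifiers inside a relative clause are trapped there; the RC boundary blocks QR.
So *every score* cannot raise to a position above *several novelists*.

No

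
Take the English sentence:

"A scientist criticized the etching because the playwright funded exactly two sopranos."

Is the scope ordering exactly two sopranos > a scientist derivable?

No

The target quantifier *exactly two sopranos* is part of the adjunct clause *because the playwright funded exactly two sopranos*.
Adverbial clauses are not L-marked, so they are barriers for QR — the quantifier cannot escape the adjunct.
*exactly two sopranos* > *a scientist* would require crossing that boundary, which is illicit.
(Only the surface reading survives: one fixed scientist with respect to all the relevant sopranos.)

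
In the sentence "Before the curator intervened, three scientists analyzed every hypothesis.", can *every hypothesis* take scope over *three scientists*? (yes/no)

The adjunct clause does not contain *every hypothesis*, which is the matrix object.
QR within a single clause is free, so the lower quantifier may take scope over the higher one.

Yes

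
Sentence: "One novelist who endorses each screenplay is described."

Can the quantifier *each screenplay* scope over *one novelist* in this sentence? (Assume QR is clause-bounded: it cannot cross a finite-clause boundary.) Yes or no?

*each screenplay* is embedded in the relative clause *who endorses each screenplay*.
Quantifiers inside a relative clause are trapped there; the RC boundary blocks QR.
The inverse ordering *each screenplay* > *one novelist* is therefore underivable.

No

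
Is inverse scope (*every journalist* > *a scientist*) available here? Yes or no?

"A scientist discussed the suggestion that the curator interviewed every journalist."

No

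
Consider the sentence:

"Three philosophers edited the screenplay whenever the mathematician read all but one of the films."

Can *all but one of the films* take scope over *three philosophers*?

No

*all but one of the films* is embedded in the adjunct clause *whenever the mathematician read all but one of the films*.
The adjunct-island constraint bars QR out of an adverbial clause.
Hence only narrow scope for *all but one of the films* (under *three philosophers*) survives.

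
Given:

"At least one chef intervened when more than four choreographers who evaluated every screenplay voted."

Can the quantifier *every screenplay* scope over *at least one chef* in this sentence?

No

The target quantifier *every screenplay* is part of the relative clause *who evaluated every screenplay*, which is itself inside the adjunct *when more than four choreographers who evaluated every screenplay voted*.
Even if one barrier were somehow void, the other would still block QR.
The inverse ordering *every screenplay* > *at least one chef* is therefore underivable.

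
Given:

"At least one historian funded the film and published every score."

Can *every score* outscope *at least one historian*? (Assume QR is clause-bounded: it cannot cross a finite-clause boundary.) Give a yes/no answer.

*every score* is embedded in one conjunct of the coordinate structure (*published every score*).
Asymmetric QR out of one conjunct violates the Coordinate Structure Constraint.
Hence only narrow scope for *every score* (under *at least one historian*) survives.

No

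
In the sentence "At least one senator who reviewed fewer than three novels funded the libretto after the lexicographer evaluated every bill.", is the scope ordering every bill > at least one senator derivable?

The target quantifier *every bill* is part of the adjunct clause *after the lexicographer evaluated every bill*.
Adverbial clauses are not L-marked, so they are barriers for QR — the quantifier cannot escape the adjunct.
*every bill* > *at least one senator* would require crossing that boundary, which is illicit.

No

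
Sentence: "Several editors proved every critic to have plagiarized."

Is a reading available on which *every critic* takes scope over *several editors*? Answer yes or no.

This is an ECM construction: *every critic* is the infinitival subject, Case-marked by the matrix verb, and the infinitive is transparent for QR.
Since no island is crossed, the inverse ordering is licensed alongside surface scope.

Yes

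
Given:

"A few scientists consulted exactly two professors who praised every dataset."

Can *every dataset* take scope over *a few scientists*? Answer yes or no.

No

The target quantifier *every dataset* is part of the relative clause *who praised every dataset* modifying *exactly two professors*.
Quantifiers inside a relative clause are trapped there; the RC boundary blocks QR.
Hence only narrow scope for *every dataset* (under *a few scientists*) survives.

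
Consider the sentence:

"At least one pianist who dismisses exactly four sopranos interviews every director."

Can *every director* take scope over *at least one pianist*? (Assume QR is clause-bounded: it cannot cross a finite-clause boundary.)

The relative clause *who dismisses exactly four sopranos* modifies *at least one pianist*, but *every director* is not inside that relative clause — it is an argument of the matrix verb.
With no island boundary between them, the object can take inverse scope over the subject via ordinary QR within the clause.

Yes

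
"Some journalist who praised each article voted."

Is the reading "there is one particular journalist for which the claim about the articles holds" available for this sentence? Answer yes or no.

Yes

The paraphrase describes the scope ordering *some journalist* > *each article*.
Surface scope (*some journalist* > *each article*) is always derivable; islands only block QR, not in-situ interpretation.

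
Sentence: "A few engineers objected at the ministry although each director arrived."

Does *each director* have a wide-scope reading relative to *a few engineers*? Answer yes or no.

No

*each director* sits inside the adjunct clause *although each director arrived*.
Adjuncts are opaque for quantifier raising; a quantifier in an adjunct stays inside it.
The inverse ordering *each director* > *a few engineers* is therefore underivable.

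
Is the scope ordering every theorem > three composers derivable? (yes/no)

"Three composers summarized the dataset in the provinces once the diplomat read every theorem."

*every theorem* occurs within the adjunct clause *once the diplomat read every theorem*.
Scope out of an adjunct clause is unavailable: QR respects the adjunct-island constraint.
So *every theorem* cannot raise high enough to outscope *three composers*; only the surface ordering *three composers* > *every theorem* is available.

No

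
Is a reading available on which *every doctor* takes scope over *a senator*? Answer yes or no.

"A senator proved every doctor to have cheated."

Yes

*every doctor* is the subject of an ECM infinitive — the infinitival complement of an ECM verb is not a scope island, so *every doctor* can raise into the matrix clause.
QR within a single clause is free, so the lower quantifier may take scope over the higher one.
The sentence is scopally ambiguous between *a senator* > *every doctor* and *every doctor* > *a senator*.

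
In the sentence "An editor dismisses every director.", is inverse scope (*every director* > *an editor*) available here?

Yes

*every director* is the matrix object and *an editor* the matrix subject; the two are clausemates.
QR within a single clause is free, so the lower quantifier may take scope over the higher one.
The sentence is scopally ambiguous between *an editor* > *every director* and *every director* > *an editor*.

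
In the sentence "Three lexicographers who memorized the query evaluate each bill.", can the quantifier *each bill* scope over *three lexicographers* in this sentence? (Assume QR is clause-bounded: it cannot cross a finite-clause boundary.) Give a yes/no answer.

Yes

*each bill* is a matrix argument; only *three lexicographers* is modified by the relative clause *who memorized the query*, so the RC island is irrelevant to the target quantifier.
Nothing blocks QR of the lower DP to a position above the higher one, so inverse scope is available.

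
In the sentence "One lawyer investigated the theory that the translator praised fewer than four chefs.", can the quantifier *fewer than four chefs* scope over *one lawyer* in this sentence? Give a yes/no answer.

No

The target quantifier *fewer than four chefs* is part of the complex NP *the theory that the translator praised fewer than four chefs*.
Noun-complement clauses are scope islands (the Complex NP Constraint): a quantifier inside one cannot scope into the matrix.
*fewer than four chefs* is confined to the island and cannot take scope over *one lawyer*.
(Only the surface reading survives: one fixed lawyer with respect to all the relevant chefs.)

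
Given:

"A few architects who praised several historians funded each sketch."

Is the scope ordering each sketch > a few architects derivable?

*each sketch* sits in the matrix clause, not in the relative clause on *a few architects*.
No island intervenes, so both surface and inverse scope are derivable.

Yes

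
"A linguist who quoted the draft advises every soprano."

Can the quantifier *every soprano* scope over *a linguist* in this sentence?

*every soprano* is a matrix argument; only *a linguist* is modified by the relative clause *who quoted the draft*, so the RC island is irrelevant to the target quantifier.
Ordinary QR to a clause-peripheral position gives the wide-scope LF for the lower DP.
Both orderings are possible: *a linguist* > *every soprano* and *every soprano* > *a linguist*.

Yes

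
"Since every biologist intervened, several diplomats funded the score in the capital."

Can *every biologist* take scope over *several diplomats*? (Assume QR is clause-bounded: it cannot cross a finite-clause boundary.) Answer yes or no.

No

Structurally, *every biologist* is inside the adjunct clause *since every biologist intervened*.
Adjunct clauses are scope islands: a quantifier inside an adjunct cannot raise into the matrix clause.
So the wide-scope reading for *every biologist* is blocked.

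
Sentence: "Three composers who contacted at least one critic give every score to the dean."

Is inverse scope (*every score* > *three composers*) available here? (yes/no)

Yes

*every score* sits in the matrix clause, not in the relative clause on *three composers*.
No island intervenes, so both surface and inverse scope are derivable.
So *every score* > *three composers* is among the available readings.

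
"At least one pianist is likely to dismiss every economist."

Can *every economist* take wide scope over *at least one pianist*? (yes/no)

Yes

The matrix predicate is a raising verb, whose infinitival complement is not a scope island — *every economist* can QR into the matrix clause.
QR within a single clause is free, so the lower quantifier may take scope over the higher one.
The sentence is scopally ambiguous between *at least one pianist* > *every economist* and *every economist* > *at least one pianist*.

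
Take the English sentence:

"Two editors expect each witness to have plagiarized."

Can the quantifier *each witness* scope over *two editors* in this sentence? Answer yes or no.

Yes

ECM infinitives lack a CP barrier, so *each witness* can QR over the matrix subject *two editors*.
Nothing blocks QR of the lower DP to a position above the higher one, so inverse scope is available.
The sentence is scopally ambiguous between *two editors* > *each witness* and *each witness* > *two editors*.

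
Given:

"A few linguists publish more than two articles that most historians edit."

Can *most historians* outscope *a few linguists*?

No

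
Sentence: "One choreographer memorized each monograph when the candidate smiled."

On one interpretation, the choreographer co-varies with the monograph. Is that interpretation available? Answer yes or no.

Yes

This is the *each monograph* > *one choreographer* reading.
The adjunct clause does not contain *each monograph*, which is the matrix object.
Clause-internal QR can adjoin the lower DP above the subject, yielding the inverse reading.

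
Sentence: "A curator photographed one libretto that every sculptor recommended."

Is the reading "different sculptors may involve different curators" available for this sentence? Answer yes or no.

No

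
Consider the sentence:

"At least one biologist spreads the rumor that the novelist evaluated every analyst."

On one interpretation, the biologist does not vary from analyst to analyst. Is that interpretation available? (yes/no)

The described interpretation is the *at least one biologist* > *every analyst* scoping.
That is the surface-scope ordering, which is always one of the available readings — island constraints only ever restrict inverse scope.

Yes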